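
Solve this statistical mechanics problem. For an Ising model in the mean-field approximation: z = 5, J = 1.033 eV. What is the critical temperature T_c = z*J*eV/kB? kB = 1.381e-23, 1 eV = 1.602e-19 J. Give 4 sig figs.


Step 1: z*J = 5*1.033 = 5.165 eV
Step 2: Convert to Joules: 5.165*1.602e-19 = 8.274e-19 J
Step 3: T_c = 8.274e-19 / 1.381e-23 = 5.992e+04 K

5.992e+04


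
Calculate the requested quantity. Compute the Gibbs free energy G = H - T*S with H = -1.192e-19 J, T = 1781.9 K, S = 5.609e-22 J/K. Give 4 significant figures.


Step 1: T*S = 1781.9 * 5.609e-22 = 9.995e-19 J
Step 2: G = H - T*S = -1.192e-19 - 9.995e-19
Step 3: G = -1.119e-18 J

-1.119e-18


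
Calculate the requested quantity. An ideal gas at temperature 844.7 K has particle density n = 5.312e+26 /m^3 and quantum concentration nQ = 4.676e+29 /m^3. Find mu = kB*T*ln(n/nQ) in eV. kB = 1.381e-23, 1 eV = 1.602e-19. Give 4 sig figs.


Step 1: n/nQ = 5.312e+26/4.676e+29 = 0.001136
Step 2: ln(n/nQ) = -6.78
Step 3: mu = kB*T*ln(n/nQ) = 1.167e-20*-6.78 = -7.909e-20 J
Step 4: Convert to eV: -7.909e-20/1.602e-19 = -0.4937 eV

-0.4937


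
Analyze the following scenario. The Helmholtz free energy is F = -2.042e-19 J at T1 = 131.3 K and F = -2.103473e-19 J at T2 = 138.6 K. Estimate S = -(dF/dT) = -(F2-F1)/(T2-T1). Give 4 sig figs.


Step 1: dF = F2 - F1 = -2.103473e-19 - (-2.042e-19) = -6.1473e-21 J
Step 2: dT = T2 - T1 = 138.6 - 131.3 = 7.3 K
Step 3: S = -dF/dT = -(-6.1473e-21)/7.3 = 8.421e-22 J/K

8.421e-22


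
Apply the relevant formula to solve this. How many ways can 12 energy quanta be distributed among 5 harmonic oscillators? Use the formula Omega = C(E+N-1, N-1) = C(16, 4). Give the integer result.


Step 1: Use binomial coefficient C(16, 4)
Step 2: Numerator = 16! / 12!
Step 3: Denominator = 4!
Step 4: Omega = 1820

1820


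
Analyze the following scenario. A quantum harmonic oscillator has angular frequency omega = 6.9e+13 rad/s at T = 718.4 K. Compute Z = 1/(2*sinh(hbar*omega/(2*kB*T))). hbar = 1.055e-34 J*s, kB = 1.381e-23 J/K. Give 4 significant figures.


Step 1: Compute x = hbar*omega/(kB*T) = 1.055e-34*6.9e+13/(1.381e-23*718.4) = 0.7337
Step 2: x/2 = 0.3669
Step 3: sinh(x/2) = 0.3752
Step 4: Z = 1/(2*0.3752) = 1.333

1.333


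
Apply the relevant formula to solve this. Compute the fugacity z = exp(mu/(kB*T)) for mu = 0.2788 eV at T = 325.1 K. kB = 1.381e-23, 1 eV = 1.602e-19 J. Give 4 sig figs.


Step 1: Convert mu to Joules: 0.2788*1.602e-19 = 4.466e-20 J
Step 2: kB*T = 1.381e-23*325.1 = 4.49e-21 J
Step 3: mu/(kB*T) = 9.948
Step 4: z = exp(9.948) = 2.091e+04

2.091e+04


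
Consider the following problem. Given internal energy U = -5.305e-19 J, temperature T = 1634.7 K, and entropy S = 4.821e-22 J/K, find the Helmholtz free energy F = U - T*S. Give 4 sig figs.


Step 1: T*S = 1634.7 * 4.821e-22 = 7.881e-19 J
Step 2: F = U - T*S = -5.305e-19 - 7.881e-19
Step 3: F = -1.319e-18 J

-1.319e-18


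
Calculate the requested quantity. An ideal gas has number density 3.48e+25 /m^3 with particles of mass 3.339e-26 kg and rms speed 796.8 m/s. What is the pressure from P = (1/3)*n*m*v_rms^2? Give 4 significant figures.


Step 1: v_rms^2 = 796.8^2 = 6.349e+05
Step 2: n*m = 3.48e+25*3.339e-26 = 1.162
Step 3: P = (1/3)*1.162*6.349e+05 = 2.459e+05 Pa

2.459e+05


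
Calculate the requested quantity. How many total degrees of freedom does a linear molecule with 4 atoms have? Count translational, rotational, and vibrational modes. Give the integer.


Step 1: Translational DOF = 3
Step 2: Rotational DOF (linear) = 2
Step 3: Vibrational DOF = 3*4 - 5 = 7
Step 4: Total = 3 + 2 + 7 = 12

12


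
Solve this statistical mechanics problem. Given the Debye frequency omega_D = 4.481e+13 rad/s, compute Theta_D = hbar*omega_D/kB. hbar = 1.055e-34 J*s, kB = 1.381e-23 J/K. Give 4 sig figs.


Step 1: hbar*omega_D = 1.055e-34 * 4.481e+13 = 4.727e-21 J
Step 2: Theta_D = 4.727e-21 / 1.381e-23
Step 3: Theta_D = 342.3 K

342.3


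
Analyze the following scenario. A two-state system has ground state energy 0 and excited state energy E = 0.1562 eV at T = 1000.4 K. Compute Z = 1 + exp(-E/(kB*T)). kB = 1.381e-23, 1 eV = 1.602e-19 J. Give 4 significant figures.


Step 1: Compute beta*E = E*eV/(kB*T) = 0.1562*1.602e-19/(1.381e-23*1000.4) = 1.811
Step 2: exp(-beta*E) = exp(-1.811) = 0.1635
Step 3: Z = 1 + 0.1635 = 1.163

1.163


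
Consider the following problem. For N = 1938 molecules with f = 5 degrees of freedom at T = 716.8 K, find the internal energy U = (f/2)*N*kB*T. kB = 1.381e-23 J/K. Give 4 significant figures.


Step 1: f/2 = 5/2 = 2.5
Step 2: N*kB*T = 1938*1.381e-23*716.8 = 1.918e-17
Step 3: U = 2.5 * 1.918e-17 = 4.796e-17 J

4.796e-17


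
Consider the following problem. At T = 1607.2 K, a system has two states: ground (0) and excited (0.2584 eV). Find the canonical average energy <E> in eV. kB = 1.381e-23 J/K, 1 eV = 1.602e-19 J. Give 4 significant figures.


Step 1: beta*E = 0.2584*1.602e-19/(1.381e-23*1607.2) = 1.865
Step 2: exp(-beta*E) = 0.1549
Step 3: <E> = 0.2584*0.1549/(1+0.1549) = 0.03466 eV

0.03466


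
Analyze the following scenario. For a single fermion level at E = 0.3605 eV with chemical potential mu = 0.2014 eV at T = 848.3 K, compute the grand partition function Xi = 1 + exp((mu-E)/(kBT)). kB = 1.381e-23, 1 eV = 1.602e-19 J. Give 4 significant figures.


Step 1: (mu - E) = 0.2014 - 0.3605 = -0.1591 eV
Step 2: x = (mu-E)*eV/(kB*T) = -0.1591*1.602e-19/(1.381e-23*848.3) = -2.176
Step 3: exp(x) = 0.1135
Step 4: Xi = 1 + 0.1135 = 1.114

1.114


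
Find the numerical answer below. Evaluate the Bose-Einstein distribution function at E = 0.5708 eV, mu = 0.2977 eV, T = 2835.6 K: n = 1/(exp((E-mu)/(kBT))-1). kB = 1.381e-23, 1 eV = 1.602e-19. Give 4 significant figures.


Step 1: (E - mu) = 0.2731 eV
Step 2: x = (E-mu)*eV/(kB*T) = 0.2731*1.602e-19/(1.381e-23*2835.6) = 1.117
Step 3: exp(x) = 3.056
Step 4: n = 1/(exp(x)-1) = 0.4863

0.4863


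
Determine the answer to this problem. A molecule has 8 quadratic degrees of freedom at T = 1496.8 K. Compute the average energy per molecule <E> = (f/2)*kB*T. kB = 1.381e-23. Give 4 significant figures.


Step 1: f/2 = 8/2 = 4
Step 2: kB*T = 1.381e-23 * 1496.8 = 2.067e-20
Step 3: <E> = 4 * 2.067e-20 = 8.268e-20 J

8.268e-20


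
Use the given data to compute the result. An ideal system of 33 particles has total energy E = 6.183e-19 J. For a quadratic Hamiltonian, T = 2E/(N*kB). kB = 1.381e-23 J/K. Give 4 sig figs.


Step 1: Numerator = 2*E = 2*6.183e-19 = 1.237e-18 J
Step 2: Denominator = N*kB = 33*1.381e-23 = 4.557e-22
Step 3: T = 1.237e-18 / 4.557e-22 = 2713 K

2713


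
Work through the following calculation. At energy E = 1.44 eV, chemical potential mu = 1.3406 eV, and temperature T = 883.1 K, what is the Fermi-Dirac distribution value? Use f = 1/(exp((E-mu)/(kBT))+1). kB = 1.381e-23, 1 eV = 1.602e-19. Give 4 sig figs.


Step 1: (E - mu) = 1.44 - 1.3406 = 0.0994 eV
Step 2: Convert: (E-mu)*eV = 1.592e-20 J
Step 3: x = (E-mu)*eV/(kB*T) = 1.306
Step 4: f = 1/(exp(1.306)+1) = 0.2132

0.2132


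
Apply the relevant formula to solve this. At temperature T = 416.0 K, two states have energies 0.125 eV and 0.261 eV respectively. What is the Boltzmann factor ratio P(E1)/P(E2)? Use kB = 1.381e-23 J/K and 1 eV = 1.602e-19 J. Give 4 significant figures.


Step 1: Compute energy difference dE = E1 - E2 = 0.125 - 0.261 = -0.136 eV
Step 2: Convert to Joules: dE_J = -0.136 * 1.602e-19 = -2.179e-20 J
Step 3: Compute exponent = -dE_J / (kB * T) = -(-2.179e-20) / (1.381e-23 * 416.0) = 3.792
Step 4: P(E1)/P(E2) = exp(3.792) = 44.36

44.36


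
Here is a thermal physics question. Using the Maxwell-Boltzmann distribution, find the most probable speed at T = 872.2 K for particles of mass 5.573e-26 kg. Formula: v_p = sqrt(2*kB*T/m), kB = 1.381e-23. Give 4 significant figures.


Step 1: Numerator = 2*kB*T = 2*1.381e-23*872.2 = 2.409e-20
Step 2: Ratio = 2.409e-20 / 5.573e-26 = 4.323e+05
Step 3: v_p = sqrt(4.323e+05) = 657.5 m/s

657.5


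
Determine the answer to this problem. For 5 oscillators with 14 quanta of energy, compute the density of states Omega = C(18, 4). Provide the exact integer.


Step 1: Use binomial coefficient C(18, 4)
Step 2: Numerator = 18! / 14!
Step 3: Denominator = 4!
Step 4: Omega = 3060

3060


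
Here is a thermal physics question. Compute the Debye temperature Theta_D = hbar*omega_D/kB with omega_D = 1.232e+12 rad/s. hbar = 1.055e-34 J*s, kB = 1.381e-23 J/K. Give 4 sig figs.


Step 1: hbar*omega_D = 1.055e-34 * 1.232e+12 = 1.3e-22 J
Step 2: Theta_D = 1.3e-22 / 1.381e-23
Step 3: Theta_D = 9.412 K

9.412


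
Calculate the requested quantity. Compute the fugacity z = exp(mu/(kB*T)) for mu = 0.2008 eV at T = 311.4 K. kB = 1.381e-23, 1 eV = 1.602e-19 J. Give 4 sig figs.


Step 1: Convert mu to Joules: 0.2008*1.602e-19 = 3.217e-20 J
Step 2: kB*T = 1.381e-23*311.4 = 4.3e-21 J
Step 3: mu/(kB*T) = 7.48
Step 4: z = exp(7.48) = 1773

1773


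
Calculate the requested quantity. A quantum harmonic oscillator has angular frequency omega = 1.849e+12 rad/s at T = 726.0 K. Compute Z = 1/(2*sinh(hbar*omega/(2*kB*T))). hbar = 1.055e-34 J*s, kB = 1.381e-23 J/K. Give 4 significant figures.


Step 1: Compute x = hbar*omega/(kB*T) = 1.055e-34*1.849e+12/(1.381e-23*726.0) = 0.01946
Step 2: x/2 = 0.009728
Step 3: sinh(x/2) = 0.009728
Step 4: Z = 1/(2*0.009728) = 51.4

51.4


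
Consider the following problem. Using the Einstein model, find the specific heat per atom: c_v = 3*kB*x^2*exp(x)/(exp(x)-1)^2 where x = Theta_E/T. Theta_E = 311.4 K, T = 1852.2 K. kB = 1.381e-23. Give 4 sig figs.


Step 1: x = Theta_E/T = 311.4/1852.2 = 0.1681
Step 2: x^2 = 0.02827
Step 3: exp(x) = 1.183
Step 4: c_v = 3*1.381e-23*0.02827*1.183/(1.183-1)^2 = 4.133e-23

4.133e-23


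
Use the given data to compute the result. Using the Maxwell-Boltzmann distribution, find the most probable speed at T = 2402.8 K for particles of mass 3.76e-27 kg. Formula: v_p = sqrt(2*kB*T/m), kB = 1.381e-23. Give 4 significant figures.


Step 1: Numerator = 2*kB*T = 2*1.381e-23*2402.8 = 6.637e-20
Step 2: Ratio = 6.637e-20 / 3.76e-27 = 1.765e+07
Step 3: v_p = sqrt(1.765e+07) = 4201 m/s

4201


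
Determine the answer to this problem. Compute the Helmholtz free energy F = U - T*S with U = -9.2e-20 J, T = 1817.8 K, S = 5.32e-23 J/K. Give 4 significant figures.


Step 1: T*S = 1817.8 * 5.32e-23 = 9.671e-20 J
Step 2: F = U - T*S = -9.2e-20 - 9.671e-20
Step 3: F = -1.887e-19 J

-1.887e-19


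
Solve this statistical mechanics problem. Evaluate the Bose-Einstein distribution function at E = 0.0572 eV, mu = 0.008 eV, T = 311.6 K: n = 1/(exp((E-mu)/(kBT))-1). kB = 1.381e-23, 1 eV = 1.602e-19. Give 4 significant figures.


Step 1: (E - mu) = 0.0492 eV
Step 2: x = (E-mu)*eV/(kB*T) = 0.0492*1.602e-19/(1.381e-23*311.6) = 1.832
Step 3: exp(x) = 6.244
Step 4: n = 1/(exp(x)-1) = 0.1907

0.1907


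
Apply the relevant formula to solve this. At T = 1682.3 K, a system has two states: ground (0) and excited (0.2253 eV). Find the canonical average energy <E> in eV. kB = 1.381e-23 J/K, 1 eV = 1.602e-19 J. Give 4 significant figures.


Step 1: beta*E = 0.2253*1.602e-19/(1.381e-23*1682.3) = 1.554
Step 2: exp(-beta*E) = 0.2115
Step 3: <E> = 0.2253*0.2115/(1+0.2115) = 0.03933 eV

0.03933


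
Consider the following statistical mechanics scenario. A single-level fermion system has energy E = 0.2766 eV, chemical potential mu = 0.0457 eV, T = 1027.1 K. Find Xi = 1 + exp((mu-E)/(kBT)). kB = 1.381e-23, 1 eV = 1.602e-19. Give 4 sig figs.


Step 1: (mu - E) = 0.0457 - 0.2766 = -0.2309 eV
Step 2: x = (mu-E)*eV/(kB*T) = -0.2309*1.602e-19/(1.381e-23*1027.1) = -2.608
Step 3: exp(x) = 0.07369
Step 4: Xi = 1 + 0.07369 = 1.074

1.074


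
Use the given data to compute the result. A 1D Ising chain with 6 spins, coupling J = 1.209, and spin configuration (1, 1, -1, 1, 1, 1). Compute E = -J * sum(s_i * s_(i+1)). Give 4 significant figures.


Step 1: Nearest-neighbor products: 1, -1, -1, 1, 1
Step 2: Sum of products = 1
Step 3: E = -1.209 * 1 = -1.209

-1.209


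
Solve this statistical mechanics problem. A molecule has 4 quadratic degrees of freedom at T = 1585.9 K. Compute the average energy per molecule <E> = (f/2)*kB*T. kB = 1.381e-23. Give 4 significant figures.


Step 1: f/2 = 4/2 = 2
Step 2: kB*T = 1.381e-23 * 1585.9 = 2.19e-20
Step 3: <E> = 2 * 2.19e-20 = 4.38e-20 J

4.38e-20


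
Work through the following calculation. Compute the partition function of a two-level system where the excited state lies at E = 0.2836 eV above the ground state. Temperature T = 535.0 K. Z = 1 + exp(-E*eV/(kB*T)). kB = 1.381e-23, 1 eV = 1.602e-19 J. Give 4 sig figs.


Step 1: Compute beta*E = E*eV/(kB*T) = 0.2836*1.602e-19/(1.381e-23*535.0) = 6.149
Step 2: exp(-beta*E) = exp(-6.149) = 0.002135
Step 3: Z = 1 + 0.002135 = 1.002

1.002


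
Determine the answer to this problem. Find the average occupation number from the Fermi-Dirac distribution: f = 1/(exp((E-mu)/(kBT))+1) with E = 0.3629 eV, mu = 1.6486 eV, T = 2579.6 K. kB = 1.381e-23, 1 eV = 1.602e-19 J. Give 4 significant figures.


Step 1: (E - mu) = 0.3629 - 1.6486 = -1.286 eV
Step 2: Convert: (E-mu)*eV = -2.06e-19 J
Step 3: x = (E-mu)*eV/(kB*T) = -5.782
Step 4: f = 1/(exp(-5.782)+1) = 0.9969

0.9969


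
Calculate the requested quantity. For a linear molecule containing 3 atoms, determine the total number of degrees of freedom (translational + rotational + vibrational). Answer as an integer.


Step 1: Translational DOF = 3
Step 2: Rotational DOF (linear) = 2
Step 3: Vibrational DOF = 3*3 - 5 = 4
Step 4: Total = 3 + 2 + 4 = 9

9


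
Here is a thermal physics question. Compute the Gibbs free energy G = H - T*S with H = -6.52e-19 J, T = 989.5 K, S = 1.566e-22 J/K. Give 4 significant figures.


Step 1: T*S = 989.5 * 1.566e-22 = 1.55e-19 J
Step 2: G = H - T*S = -6.52e-19 - 1.55e-19
Step 3: G = -8.07e-19 J

-8.07e-19


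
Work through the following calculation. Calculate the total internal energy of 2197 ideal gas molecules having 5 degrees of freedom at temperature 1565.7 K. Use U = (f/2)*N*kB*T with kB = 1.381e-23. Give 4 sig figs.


Step 1: f/2 = 5/2 = 2.5
Step 2: N*kB*T = 2197*1.381e-23*1565.7 = 4.75e-17
Step 3: U = 2.5 * 4.75e-17 = 1.188e-16 J

1.188e-16


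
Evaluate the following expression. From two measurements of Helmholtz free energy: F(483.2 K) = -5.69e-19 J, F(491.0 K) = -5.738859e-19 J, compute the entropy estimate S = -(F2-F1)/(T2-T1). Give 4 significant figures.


Step 1: dF = F2 - F1 = -5.738859e-19 - (-5.69e-19) = -4.8859e-21 J
Step 2: dT = T2 - T1 = 491.0 - 483.2 = 7.8 K
Step 3: S = -dF/dT = -(-4.8859e-21)/7.8 = 6.264e-22 J/K

6.264e-22


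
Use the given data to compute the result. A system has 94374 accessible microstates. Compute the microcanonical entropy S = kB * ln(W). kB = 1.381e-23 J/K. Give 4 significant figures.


Step 1: ln(W) = ln(94374) = 11.46
Step 2: S = kB * ln(W) = 1.381e-23 * 11.46
Step 3: S = 1.582e-22 J/K

1.582e-22


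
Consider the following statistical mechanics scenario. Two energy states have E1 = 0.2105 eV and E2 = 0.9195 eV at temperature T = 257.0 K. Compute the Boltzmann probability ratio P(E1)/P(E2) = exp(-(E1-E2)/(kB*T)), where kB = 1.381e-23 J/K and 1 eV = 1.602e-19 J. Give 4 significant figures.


Step 1: Compute energy difference dE = E1 - E2 = 0.2105 - 0.9195 = -0.709 eV
Step 2: Convert to Joules: dE_J = -0.709 * 1.602e-19 = -1.136e-19 J
Step 3: Compute exponent = -dE_J / (kB * T) = -(-1.136e-19) / (1.381e-23 * 257.0) = 32
Step 4: P(E1)/P(E2) = exp(32) = 7.915e+13

7.915e+13


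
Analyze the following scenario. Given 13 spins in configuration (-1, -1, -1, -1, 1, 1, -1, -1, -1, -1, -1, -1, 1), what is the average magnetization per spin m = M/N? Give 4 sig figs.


Step 1: Count up spins (+1): 3, down spins (-1): 10
Step 2: Total magnetization M = 3 - 10 = -7
Step 3: m = M/N = -7/13 = -0.5385

-0.5385


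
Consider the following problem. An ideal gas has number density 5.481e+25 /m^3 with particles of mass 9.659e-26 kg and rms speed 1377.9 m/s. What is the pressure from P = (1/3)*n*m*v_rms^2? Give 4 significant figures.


Step 1: v_rms^2 = 1377.9^2 = 1.899e+06
Step 2: n*m = 5.481e+25*9.659e-26 = 5.294
Step 3: P = (1/3)*5.294*1.899e+06 = 3.35e+06 Pa

3.35e+06


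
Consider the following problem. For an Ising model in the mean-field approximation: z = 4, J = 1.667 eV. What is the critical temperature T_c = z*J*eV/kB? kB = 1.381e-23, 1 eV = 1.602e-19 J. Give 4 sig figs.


Step 1: z*J = 4*1.667 = 6.668 eV
Step 2: Convert to Joules: 6.668*1.602e-19 = 1.068e-18 J
Step 3: T_c = 1.068e-18 / 1.381e-23 = 7.735e+04 K

7.735e+04


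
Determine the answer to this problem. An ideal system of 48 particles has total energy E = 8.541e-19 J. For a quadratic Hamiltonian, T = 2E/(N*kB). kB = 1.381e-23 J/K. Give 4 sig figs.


Step 1: Numerator = 2*E = 2*8.541e-19 = 1.708e-18 J
Step 2: Denominator = N*kB = 48*1.381e-23 = 6.629e-22
Step 3: T = 1.708e-18 / 6.629e-22 = 2577 K

2577


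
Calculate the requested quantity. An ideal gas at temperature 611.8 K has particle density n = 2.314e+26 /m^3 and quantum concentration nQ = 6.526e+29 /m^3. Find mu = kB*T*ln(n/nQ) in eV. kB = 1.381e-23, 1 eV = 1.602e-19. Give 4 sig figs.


Step 1: n/nQ = 2.314e+26/6.526e+29 = 0.0003546
Step 2: ln(n/nQ) = -7.945
Step 3: mu = kB*T*ln(n/nQ) = 8.449e-21*-7.945 = -6.712e-20 J
Step 4: Convert to eV: -6.712e-20/1.602e-19 = -0.419 eV

-0.419


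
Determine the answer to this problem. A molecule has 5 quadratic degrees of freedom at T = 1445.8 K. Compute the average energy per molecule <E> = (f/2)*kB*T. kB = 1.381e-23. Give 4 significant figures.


Step 1: f/2 = 5/2 = 2.5
Step 2: kB*T = 1.381e-23 * 1445.8 = 1.997e-20
Step 3: <E> = 2.5 * 1.997e-20 = 4.992e-20 J

4.992e-20


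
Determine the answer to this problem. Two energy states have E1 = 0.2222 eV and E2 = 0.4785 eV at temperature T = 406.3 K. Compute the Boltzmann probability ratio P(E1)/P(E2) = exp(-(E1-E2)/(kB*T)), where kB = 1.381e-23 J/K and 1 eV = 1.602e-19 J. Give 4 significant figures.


Step 1: Compute energy difference dE = E1 - E2 = 0.2222 - 0.4785 = -0.2563 eV
Step 2: Convert to Joules: dE_J = -0.2563 * 1.602e-19 = -4.106e-20 J
Step 3: Compute exponent = -dE_J / (kB * T) = -(-4.106e-20) / (1.381e-23 * 406.3) = 7.318
Step 4: P(E1)/P(E2) = exp(7.318) = 1507

1507


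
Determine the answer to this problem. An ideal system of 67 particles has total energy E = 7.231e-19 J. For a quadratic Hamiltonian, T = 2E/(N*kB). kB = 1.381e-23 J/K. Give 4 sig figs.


Step 1: Numerator = 2*E = 2*7.231e-19 = 1.446e-18 J
Step 2: Denominator = N*kB = 67*1.381e-23 = 9.253e-22
Step 3: T = 1.446e-18 / 9.253e-22 = 1563 K

1563


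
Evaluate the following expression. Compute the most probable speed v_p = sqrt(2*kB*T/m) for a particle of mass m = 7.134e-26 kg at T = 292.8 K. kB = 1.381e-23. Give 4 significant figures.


Step 1: Numerator = 2*kB*T = 2*1.381e-23*292.8 = 8.087e-21
Step 2: Ratio = 8.087e-21 / 7.134e-26 = 1.134e+05
Step 3: v_p = sqrt(1.134e+05) = 336.7 m/s

336.7


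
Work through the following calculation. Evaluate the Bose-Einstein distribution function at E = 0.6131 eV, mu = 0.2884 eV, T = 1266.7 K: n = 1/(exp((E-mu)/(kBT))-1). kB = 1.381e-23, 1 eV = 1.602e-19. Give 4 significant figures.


Step 1: (E - mu) = 0.3247 eV
Step 2: x = (E-mu)*eV/(kB*T) = 0.3247*1.602e-19/(1.381e-23*1266.7) = 2.974
Step 3: exp(x) = 19.56
Step 4: n = 1/(exp(x)-1) = 0.05387

0.05387


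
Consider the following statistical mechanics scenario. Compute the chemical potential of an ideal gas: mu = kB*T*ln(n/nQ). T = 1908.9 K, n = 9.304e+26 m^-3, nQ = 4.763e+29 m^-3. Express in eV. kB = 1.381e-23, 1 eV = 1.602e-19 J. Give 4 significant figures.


Step 1: n/nQ = 9.304e+26/4.763e+29 = 0.001953
Step 2: ln(n/nQ) = -6.238
Step 3: mu = kB*T*ln(n/nQ) = 2.636e-20*-6.238 = -1.645e-19 J
Step 4: Convert to eV: -1.645e-19/1.602e-19 = -1.027 eV

-1.027


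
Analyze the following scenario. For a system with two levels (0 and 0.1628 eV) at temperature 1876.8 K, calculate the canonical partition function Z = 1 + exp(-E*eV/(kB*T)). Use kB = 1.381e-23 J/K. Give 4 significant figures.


Step 1: Compute beta*E = E*eV/(kB*T) = 0.1628*1.602e-19/(1.381e-23*1876.8) = 1.006
Step 2: exp(-beta*E) = exp(-1.006) = 0.3656
Step 3: Z = 1 + 0.3656 = 1.366

1.366


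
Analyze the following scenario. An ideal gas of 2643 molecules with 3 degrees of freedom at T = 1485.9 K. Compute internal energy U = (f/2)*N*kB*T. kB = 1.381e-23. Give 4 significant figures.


Step 1: f/2 = 3/2 = 1.5
Step 2: N*kB*T = 2643*1.381e-23*1485.9 = 5.424e-17
Step 3: U = 1.5 * 5.424e-17 = 8.135e-17 J

8.135e-17


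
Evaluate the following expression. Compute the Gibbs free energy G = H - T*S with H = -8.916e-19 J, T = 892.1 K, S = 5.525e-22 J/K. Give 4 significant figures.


Step 1: T*S = 892.1 * 5.525e-22 = 4.929e-19 J
Step 2: G = H - T*S = -8.916e-19 - 4.929e-19
Step 3: G = -1.384e-18 J

-1.384e-18


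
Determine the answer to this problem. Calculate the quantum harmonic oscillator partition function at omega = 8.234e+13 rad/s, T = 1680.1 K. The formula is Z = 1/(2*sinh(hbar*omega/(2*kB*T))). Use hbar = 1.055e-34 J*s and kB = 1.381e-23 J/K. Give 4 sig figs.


Step 1: Compute x = hbar*omega/(kB*T) = 1.055e-34*8.234e+13/(1.381e-23*1680.1) = 0.3744
Step 2: x/2 = 0.1872
Step 3: sinh(x/2) = 0.1883
Step 4: Z = 1/(2*0.1883) = 2.655

2.655


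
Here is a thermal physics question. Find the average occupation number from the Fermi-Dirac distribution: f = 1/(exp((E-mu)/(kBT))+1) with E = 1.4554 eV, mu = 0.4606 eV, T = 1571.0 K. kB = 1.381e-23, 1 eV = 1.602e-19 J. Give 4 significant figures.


Step 1: (E - mu) = 1.4554 - 0.4606 = 0.9948 eV
Step 2: Convert: (E-mu)*eV = 1.594e-19 J
Step 3: x = (E-mu)*eV/(kB*T) = 7.346
Step 4: f = 1/(exp(7.346)+1) = 0.000645

0.000645


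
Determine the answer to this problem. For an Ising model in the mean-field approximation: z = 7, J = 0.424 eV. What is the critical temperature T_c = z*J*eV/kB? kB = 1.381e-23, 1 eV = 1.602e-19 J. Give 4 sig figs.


Step 1: z*J = 7*0.424 = 2.968 eV
Step 2: Convert to Joules: 2.968*1.602e-19 = 4.755e-19 J
Step 3: T_c = 4.755e-19 / 1.381e-23 = 3.443e+04 K

3.443e+04


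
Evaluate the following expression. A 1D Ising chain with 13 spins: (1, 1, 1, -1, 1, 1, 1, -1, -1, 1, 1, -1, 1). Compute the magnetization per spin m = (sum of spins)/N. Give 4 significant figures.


Step 1: Count up spins (+1): 9, down spins (-1): 4
Step 2: Total magnetization M = 9 - 4 = 5
Step 3: m = M/N = 5/13 = 0.3846

0.3846


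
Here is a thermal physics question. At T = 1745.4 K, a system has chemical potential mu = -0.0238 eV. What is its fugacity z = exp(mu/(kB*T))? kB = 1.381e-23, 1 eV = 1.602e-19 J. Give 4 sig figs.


Step 1: Convert mu to Joules: -0.0238*1.602e-19 = -3.813e-21 J
Step 2: kB*T = 1.381e-23*1745.4 = 2.41e-20 J
Step 3: mu/(kB*T) = -0.1582
Step 4: z = exp(-0.1582) = 0.8537

0.8537


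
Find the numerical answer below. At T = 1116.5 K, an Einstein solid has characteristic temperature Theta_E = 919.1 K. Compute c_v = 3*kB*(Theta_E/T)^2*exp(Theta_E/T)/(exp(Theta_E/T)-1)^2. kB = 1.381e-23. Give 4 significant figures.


Step 1: x = Theta_E/T = 919.1/1116.5 = 0.8232
Step 2: x^2 = 0.6777
Step 3: exp(x) = 2.278
Step 4: c_v = 3*1.381e-23*0.6777*2.278/(2.278-1)^2 = 3.917e-23

3.917e-23


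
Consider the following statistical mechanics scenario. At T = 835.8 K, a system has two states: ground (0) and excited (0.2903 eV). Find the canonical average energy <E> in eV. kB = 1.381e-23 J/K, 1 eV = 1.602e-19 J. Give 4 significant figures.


Step 1: beta*E = 0.2903*1.602e-19/(1.381e-23*835.8) = 4.029
Step 2: exp(-beta*E) = 0.01779
Step 3: <E> = 0.2903*0.01779/(1+0.01779) = 0.005074 eV

0.005074


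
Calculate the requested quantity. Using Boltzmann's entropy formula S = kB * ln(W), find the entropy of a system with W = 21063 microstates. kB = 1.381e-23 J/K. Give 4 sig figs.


Step 1: ln(W) = ln(21063) = 9.955
Step 2: S = kB * ln(W) = 1.381e-23 * 9.955
Step 3: S = 1.375e-22 J/K

1.375e-22


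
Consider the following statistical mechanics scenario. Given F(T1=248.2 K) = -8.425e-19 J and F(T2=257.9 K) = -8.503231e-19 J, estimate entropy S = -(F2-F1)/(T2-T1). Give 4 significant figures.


Step 1: dF = F2 - F1 = -8.503231e-19 - (-8.425e-19) = -7.8231e-21 J
Step 2: dT = T2 - T1 = 257.9 - 248.2 = 9.7 K
Step 3: S = -dF/dT = -(-7.8231e-21)/9.7 = 8.065e-22 J/K

8.065e-22


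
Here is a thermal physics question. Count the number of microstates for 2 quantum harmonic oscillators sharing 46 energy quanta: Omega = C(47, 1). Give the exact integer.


Step 1: Use binomial coefficient C(47, 1)
Step 2: Numerator = 47! / 46!
Step 3: Denominator = 1!
Step 4: Omega = 47

47


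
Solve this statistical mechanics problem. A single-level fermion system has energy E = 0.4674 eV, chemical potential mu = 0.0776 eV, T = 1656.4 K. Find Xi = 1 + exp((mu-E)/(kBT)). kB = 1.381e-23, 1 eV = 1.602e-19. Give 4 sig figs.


Step 1: (mu - E) = 0.0776 - 0.4674 = -0.3898 eV
Step 2: x = (mu-E)*eV/(kB*T) = -0.3898*1.602e-19/(1.381e-23*1656.4) = -2.73
Step 3: exp(x) = 0.06523
Step 4: Xi = 1 + 0.06523 = 1.065

1.065


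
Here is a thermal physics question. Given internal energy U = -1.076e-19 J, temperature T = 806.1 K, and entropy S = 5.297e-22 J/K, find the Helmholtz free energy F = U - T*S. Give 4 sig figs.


Step 1: T*S = 806.1 * 5.297e-22 = 4.27e-19 J
Step 2: F = U - T*S = -1.076e-19 - 4.27e-19
Step 3: F = -5.346e-19 J

-5.346e-19


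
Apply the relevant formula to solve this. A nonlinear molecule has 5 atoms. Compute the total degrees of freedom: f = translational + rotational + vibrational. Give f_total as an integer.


Step 1: Translational DOF = 3
Step 2: Rotational DOF (nonlinear) = 3
Step 3: Vibrational DOF = 3*5 - 6 = 9
Step 4: Total = 3 + 3 + 9 = 15

15


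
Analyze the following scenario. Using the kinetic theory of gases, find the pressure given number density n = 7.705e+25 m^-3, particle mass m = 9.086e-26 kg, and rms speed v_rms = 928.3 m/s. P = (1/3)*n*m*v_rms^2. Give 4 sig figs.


Step 1: v_rms^2 = 928.3^2 = 8.617e+05
Step 2: n*m = 7.705e+25*9.086e-26 = 7.001
Step 3: P = (1/3)*7.001*8.617e+05 = 2.011e+06 Pa

2.011e+06


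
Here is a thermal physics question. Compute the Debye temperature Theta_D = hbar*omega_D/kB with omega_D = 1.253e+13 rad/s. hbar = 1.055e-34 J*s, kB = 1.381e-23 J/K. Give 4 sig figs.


Step 1: hbar*omega_D = 1.055e-34 * 1.253e+13 = 1.322e-21 J
Step 2: Theta_D = 1.322e-21 / 1.381e-23
Step 3: Theta_D = 95.72 K

95.72


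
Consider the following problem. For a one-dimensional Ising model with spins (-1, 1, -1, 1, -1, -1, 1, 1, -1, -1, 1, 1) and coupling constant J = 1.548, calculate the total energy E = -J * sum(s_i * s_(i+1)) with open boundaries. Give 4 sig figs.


Step 1: Nearest-neighbor products: -1, -1, -1, -1, 1, -1, 1, -1, 1, -1, 1
Step 2: Sum of products = -3
Step 3: E = -1.548 * -3 = 4.644

4.644


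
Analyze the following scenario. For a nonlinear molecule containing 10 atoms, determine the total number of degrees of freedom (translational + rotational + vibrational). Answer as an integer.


Step 1: Translational DOF = 3
Step 2: Rotational DOF (nonlinear) = 3
Step 3: Vibrational DOF = 3*10 - 6 = 24
Step 4: Total = 3 + 3 + 24 = 30

30


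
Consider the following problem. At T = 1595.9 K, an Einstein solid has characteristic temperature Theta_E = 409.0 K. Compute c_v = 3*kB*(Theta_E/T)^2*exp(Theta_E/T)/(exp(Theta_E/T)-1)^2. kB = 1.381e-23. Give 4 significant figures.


Step 1: x = Theta_E/T = 409.0/1595.9 = 0.2563
Step 2: x^2 = 0.06568
Step 3: exp(x) = 1.292
Step 4: c_v = 3*1.381e-23*0.06568*1.292/(1.292-1)^2 = 4.12e-23

4.12e-23


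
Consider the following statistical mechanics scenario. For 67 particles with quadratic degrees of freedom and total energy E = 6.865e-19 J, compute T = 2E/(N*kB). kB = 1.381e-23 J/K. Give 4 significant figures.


Step 1: Numerator = 2*E = 2*6.865e-19 = 1.373e-18 J
Step 2: Denominator = N*kB = 67*1.381e-23 = 9.253e-22
Step 3: T = 1.373e-18 / 9.253e-22 = 1484 K

1484


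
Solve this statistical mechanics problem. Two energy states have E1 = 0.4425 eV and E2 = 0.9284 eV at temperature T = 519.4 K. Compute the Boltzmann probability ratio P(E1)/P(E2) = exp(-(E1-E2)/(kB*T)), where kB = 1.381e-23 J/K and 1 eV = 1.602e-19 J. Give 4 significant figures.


Step 1: Compute energy difference dE = E1 - E2 = 0.4425 - 0.9284 = -0.4859 eV
Step 2: Convert to Joules: dE_J = -0.4859 * 1.602e-19 = -7.784e-20 J
Step 3: Compute exponent = -dE_J / (kB * T) = -(-7.784e-20) / (1.381e-23 * 519.4) = 10.85
Step 4: P(E1)/P(E2) = exp(10.85) = 5.164e+04

5.164e+04


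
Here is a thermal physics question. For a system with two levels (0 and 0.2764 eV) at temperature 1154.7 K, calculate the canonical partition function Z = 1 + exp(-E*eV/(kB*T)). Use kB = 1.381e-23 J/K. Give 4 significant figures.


Step 1: Compute beta*E = E*eV/(kB*T) = 0.2764*1.602e-19/(1.381e-23*1154.7) = 2.777
Step 2: exp(-beta*E) = exp(-2.777) = 0.06224
Step 3: Z = 1 + 0.06224 = 1.062

1.062


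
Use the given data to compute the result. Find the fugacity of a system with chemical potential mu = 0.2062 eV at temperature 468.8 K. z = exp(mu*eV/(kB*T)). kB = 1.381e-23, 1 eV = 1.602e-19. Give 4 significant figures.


Step 1: Convert mu to Joules: 0.2062*1.602e-19 = 3.303e-20 J
Step 2: kB*T = 1.381e-23*468.8 = 6.474e-21 J
Step 3: mu/(kB*T) = 5.102
Step 4: z = exp(5.102) = 164.4

164.4


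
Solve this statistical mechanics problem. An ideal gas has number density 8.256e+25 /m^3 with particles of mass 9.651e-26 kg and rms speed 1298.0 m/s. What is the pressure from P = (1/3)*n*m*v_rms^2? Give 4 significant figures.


Step 1: v_rms^2 = 1298.0^2 = 1.685e+06
Step 2: n*m = 8.256e+25*9.651e-26 = 7.968
Step 3: P = (1/3)*7.968*1.685e+06 = 4.475e+06 Pa

4.475e+06


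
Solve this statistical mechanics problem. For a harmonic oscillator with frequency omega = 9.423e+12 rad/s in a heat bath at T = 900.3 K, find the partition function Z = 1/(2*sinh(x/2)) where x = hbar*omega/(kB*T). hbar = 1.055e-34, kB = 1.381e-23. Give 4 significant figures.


Step 1: Compute x = hbar*omega/(kB*T) = 1.055e-34*9.423e+12/(1.381e-23*900.3) = 0.07996
Step 2: x/2 = 0.03998
Step 3: sinh(x/2) = 0.03999
Step 4: Z = 1/(2*0.03999) = 12.5

12.5


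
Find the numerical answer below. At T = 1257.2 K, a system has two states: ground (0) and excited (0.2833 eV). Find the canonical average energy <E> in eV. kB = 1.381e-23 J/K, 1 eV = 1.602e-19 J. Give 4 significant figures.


Step 1: beta*E = 0.2833*1.602e-19/(1.381e-23*1257.2) = 2.614
Step 2: exp(-beta*E) = 0.07324
Step 3: <E> = 0.2833*0.07324/(1+0.07324) = 0.01933 eV

0.01933


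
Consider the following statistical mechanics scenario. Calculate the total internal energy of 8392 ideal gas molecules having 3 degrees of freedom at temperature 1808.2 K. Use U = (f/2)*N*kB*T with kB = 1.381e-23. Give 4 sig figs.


Step 1: f/2 = 3/2 = 1.5
Step 2: N*kB*T = 8392*1.381e-23*1808.2 = 2.096e-16
Step 3: U = 1.5 * 2.096e-16 = 3.143e-16 J

3.143e-16


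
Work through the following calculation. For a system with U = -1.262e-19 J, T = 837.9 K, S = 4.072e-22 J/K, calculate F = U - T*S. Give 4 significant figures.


Step 1: T*S = 837.9 * 4.072e-22 = 3.412e-19 J
Step 2: F = U - T*S = -1.262e-19 - 3.412e-19
Step 3: F = -4.674e-19 J

-4.674e-19


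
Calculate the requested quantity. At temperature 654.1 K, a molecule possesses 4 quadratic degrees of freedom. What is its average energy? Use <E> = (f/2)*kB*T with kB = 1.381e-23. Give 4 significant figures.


Step 1: f/2 = 4/2 = 2
Step 2: kB*T = 1.381e-23 * 654.1 = 9.033e-21
Step 3: <E> = 2 * 9.033e-21 = 1.807e-20 J

1.807e-20


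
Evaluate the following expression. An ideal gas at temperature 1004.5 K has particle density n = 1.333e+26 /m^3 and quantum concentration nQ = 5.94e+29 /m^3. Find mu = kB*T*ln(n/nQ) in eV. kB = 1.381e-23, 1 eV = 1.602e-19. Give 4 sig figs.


Step 1: n/nQ = 1.333e+26/5.94e+29 = 0.0002244
Step 2: ln(n/nQ) = -8.402
Step 3: mu = kB*T*ln(n/nQ) = 1.387e-20*-8.402 = -1.166e-19 J
Step 4: Convert to eV: -1.166e-19/1.602e-19 = -0.7276 eV

-0.7276


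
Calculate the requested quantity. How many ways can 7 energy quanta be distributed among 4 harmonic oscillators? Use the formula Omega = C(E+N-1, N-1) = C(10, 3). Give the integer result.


Step 1: Use binomial coefficient C(10, 3)
Step 2: Numerator = 10! / 7!
Step 3: Denominator = 3!
Step 4: Omega = 120

120


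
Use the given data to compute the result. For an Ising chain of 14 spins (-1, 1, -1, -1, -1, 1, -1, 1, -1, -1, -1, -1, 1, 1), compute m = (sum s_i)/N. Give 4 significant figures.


Step 1: Count up spins (+1): 5, down spins (-1): 9
Step 2: Total magnetization M = 5 - 9 = -4
Step 3: m = M/N = -4/14 = -0.2857

-0.2857


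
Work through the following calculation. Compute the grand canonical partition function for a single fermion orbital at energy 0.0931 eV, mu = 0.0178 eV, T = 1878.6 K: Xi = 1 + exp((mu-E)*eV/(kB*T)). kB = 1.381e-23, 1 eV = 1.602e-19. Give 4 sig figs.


Step 1: (mu - E) = 0.0178 - 0.0931 = -0.0753 eV
Step 2: x = (mu-E)*eV/(kB*T) = -0.0753*1.602e-19/(1.381e-23*1878.6) = -0.465
Step 3: exp(x) = 0.6282
Step 4: Xi = 1 + 0.6282 = 1.628

1.628


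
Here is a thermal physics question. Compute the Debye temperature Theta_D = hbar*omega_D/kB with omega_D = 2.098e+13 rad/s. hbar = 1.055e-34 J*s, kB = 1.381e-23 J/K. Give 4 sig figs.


Step 1: hbar*omega_D = 1.055e-34 * 2.098e+13 = 2.213e-21 J
Step 2: Theta_D = 2.213e-21 / 1.381e-23
Step 3: Theta_D = 160.3 K

160.3


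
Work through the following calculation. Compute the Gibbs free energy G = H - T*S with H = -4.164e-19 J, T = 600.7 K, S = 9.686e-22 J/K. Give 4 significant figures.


Step 1: T*S = 600.7 * 9.686e-22 = 5.818e-19 J
Step 2: G = H - T*S = -4.164e-19 - 5.818e-19
Step 3: G = -9.982e-19 J

-9.982e-19


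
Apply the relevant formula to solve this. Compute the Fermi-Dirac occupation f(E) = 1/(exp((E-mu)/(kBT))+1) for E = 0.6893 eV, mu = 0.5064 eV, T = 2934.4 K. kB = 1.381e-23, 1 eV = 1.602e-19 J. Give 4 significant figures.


Step 1: (E - mu) = 0.6893 - 0.5064 = 0.1829 eV
Step 2: Convert: (E-mu)*eV = 2.93e-20 J
Step 3: x = (E-mu)*eV/(kB*T) = 0.723
Step 4: f = 1/(exp(0.723)+1) = 0.3267

0.3267


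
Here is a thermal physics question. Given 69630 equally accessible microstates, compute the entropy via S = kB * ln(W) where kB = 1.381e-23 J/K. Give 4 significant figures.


Step 1: ln(W) = ln(69630) = 11.15
Step 2: S = kB * ln(W) = 1.381e-23 * 11.15
Step 3: S = 1.54e-22 J/K

1.54e-22


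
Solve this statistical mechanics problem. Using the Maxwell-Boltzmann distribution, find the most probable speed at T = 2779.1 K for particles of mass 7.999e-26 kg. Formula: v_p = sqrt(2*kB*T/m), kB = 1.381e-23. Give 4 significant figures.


Step 1: Numerator = 2*kB*T = 2*1.381e-23*2779.1 = 7.676e-20
Step 2: Ratio = 7.676e-20 / 7.999e-26 = 9.596e+05
Step 3: v_p = sqrt(9.596e+05) = 979.6 m/s

979.6


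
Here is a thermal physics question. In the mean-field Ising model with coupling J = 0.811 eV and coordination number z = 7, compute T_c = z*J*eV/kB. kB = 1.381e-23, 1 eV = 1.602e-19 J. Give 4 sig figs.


Step 1: z*J = 7*0.811 = 5.677 eV
Step 2: Convert to Joules: 5.677*1.602e-19 = 9.095e-19 J
Step 3: T_c = 9.095e-19 / 1.381e-23 = 6.585e+04 K

6.585e+04


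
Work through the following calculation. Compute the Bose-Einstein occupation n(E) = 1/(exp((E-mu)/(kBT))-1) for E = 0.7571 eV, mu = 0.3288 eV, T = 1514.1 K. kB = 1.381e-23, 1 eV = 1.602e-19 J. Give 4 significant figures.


Step 1: (E - mu) = 0.4283 eV
Step 2: x = (E-mu)*eV/(kB*T) = 0.4283*1.602e-19/(1.381e-23*1514.1) = 3.281
Step 3: exp(x) = 26.61
Step 4: n = 1/(exp(x)-1) = 0.03904

0.03904


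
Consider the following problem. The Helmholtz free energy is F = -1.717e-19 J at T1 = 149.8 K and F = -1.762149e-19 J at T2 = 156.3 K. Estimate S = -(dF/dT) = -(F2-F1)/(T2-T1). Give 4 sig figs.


Step 1: dF = F2 - F1 = -1.762149e-19 - (-1.717e-19) = -4.5149e-21 J
Step 2: dT = T2 - T1 = 156.3 - 149.8 = 6.5 K
Step 3: S = -dF/dT = -(-4.5149e-21)/6.5 = 6.946e-22 J/K

6.946e-22


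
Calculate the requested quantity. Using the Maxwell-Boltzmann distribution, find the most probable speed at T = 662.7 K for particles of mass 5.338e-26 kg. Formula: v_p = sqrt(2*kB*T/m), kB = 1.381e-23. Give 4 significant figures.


Step 1: Numerator = 2*kB*T = 2*1.381e-23*662.7 = 1.83e-20
Step 2: Ratio = 1.83e-20 / 5.338e-26 = 3.429e+05
Step 3: v_p = sqrt(3.429e+05) = 585.6 m/s

585.6


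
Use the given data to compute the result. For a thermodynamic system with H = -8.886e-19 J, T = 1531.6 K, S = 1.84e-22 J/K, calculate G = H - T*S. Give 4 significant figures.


Step 1: T*S = 1531.6 * 1.84e-22 = 2.818e-19 J
Step 2: G = H - T*S = -8.886e-19 - 2.818e-19
Step 3: G = -1.17e-18 J

-1.17e-18


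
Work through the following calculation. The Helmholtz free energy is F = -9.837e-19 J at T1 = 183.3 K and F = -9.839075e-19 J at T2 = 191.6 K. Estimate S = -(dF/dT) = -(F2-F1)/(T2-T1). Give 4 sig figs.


Step 1: dF = F2 - F1 = -9.839075e-19 - (-9.837e-19) = -2.075e-22 J
Step 2: dT = T2 - T1 = 191.6 - 183.3 = 8.3 K
Step 3: S = -dF/dT = -(-2.075e-22)/8.3 = 2.5e-23 J/K

2.5e-23


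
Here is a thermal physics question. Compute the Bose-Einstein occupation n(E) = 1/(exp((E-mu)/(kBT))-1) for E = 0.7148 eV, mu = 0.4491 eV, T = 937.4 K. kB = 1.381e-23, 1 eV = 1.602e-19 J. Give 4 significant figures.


Step 1: (E - mu) = 0.2657 eV
Step 2: x = (E-mu)*eV/(kB*T) = 0.2657*1.602e-19/(1.381e-23*937.4) = 3.288
Step 3: exp(x) = 26.79
Step 4: n = 1/(exp(x)-1) = 0.03877

0.03877


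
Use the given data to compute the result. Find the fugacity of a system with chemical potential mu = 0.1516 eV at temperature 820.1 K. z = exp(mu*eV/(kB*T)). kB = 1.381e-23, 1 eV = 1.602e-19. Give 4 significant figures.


Step 1: Convert mu to Joules: 0.1516*1.602e-19 = 2.429e-20 J
Step 2: kB*T = 1.381e-23*820.1 = 1.133e-20 J
Step 3: mu/(kB*T) = 2.144
Step 4: z = exp(2.144) = 8.537

8.537


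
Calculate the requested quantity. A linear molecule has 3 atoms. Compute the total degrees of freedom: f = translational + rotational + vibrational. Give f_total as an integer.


Step 1: Translational DOF = 3
Step 2: Rotational DOF (linear) = 2
Step 3: Vibrational DOF = 3*3 - 5 = 4
Step 4: Total = 3 + 2 + 4 = 9

9


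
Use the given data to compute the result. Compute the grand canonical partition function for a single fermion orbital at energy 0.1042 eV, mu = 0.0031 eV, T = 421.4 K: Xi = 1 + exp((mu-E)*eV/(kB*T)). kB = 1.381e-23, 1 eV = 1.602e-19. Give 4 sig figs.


Step 1: (mu - E) = 0.0031 - 0.1042 = -0.1011 eV
Step 2: x = (mu-E)*eV/(kB*T) = -0.1011*1.602e-19/(1.381e-23*421.4) = -2.783
Step 3: exp(x) = 0.06185
Step 4: Xi = 1 + 0.06185 = 1.062

1.062


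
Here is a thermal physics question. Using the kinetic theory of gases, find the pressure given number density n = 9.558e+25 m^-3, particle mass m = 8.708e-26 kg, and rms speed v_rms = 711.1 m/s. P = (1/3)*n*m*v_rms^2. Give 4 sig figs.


Step 1: v_rms^2 = 711.1^2 = 5.057e+05
Step 2: n*m = 9.558e+25*8.708e-26 = 8.323
Step 3: P = (1/3)*8.323*5.057e+05 = 1.403e+06 Pa

1.403e+06


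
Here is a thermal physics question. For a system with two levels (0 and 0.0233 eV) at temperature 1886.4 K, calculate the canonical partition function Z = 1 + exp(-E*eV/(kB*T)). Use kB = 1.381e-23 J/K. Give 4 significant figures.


Step 1: Compute beta*E = E*eV/(kB*T) = 0.0233*1.602e-19/(1.381e-23*1886.4) = 0.1433
Step 2: exp(-beta*E) = exp(-0.1433) = 0.8665
Step 3: Z = 1 + 0.8665 = 1.867

1.867


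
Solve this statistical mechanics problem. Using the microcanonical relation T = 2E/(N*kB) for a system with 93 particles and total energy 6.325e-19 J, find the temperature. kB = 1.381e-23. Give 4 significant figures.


Step 1: Numerator = 2*E = 2*6.325e-19 = 1.265e-18 J
Step 2: Denominator = N*kB = 93*1.381e-23 = 1.284e-21
Step 3: T = 1.265e-18 / 1.284e-21 = 984.9 K

984.9
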